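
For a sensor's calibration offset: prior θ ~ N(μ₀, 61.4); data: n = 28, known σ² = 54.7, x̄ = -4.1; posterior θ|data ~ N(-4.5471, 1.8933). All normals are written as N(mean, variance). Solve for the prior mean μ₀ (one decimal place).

With known observation variance, the Normal–Normal posterior has precision τ_n = τ₀ + n/σ² and mean μ_n = (τ₀μ₀ + (n/σ²)x̄)/τ_n.
Here τ₀ = 1/61.4 = 0.016287 and τ_data = 28/54.7 = 0.511883, so τ_n = 0.528170.
Rearranging for μ₀: μ₀ = (μ_n·τ_n − τ_data·x̄)/τ₀ = (-4.5471·0.528170 − 0.511883·-4.1) / 0.016287 = -0.302922/0.016287 ≈ -18.6.

μ₀ = -18.6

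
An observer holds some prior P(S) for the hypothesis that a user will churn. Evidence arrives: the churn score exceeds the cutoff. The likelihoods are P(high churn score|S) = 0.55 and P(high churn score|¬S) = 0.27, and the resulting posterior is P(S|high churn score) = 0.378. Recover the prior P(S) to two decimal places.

P(S) = 0.23

Bayes' rule in odds form gives O(S|E) = O(S)·[P(E|S)/P(E|¬S)], hence O(S) = O(S|E)/LR.
Posterior odds = 0.378/(1−0.378) = 0.6077. LR = 0.55/0.27 = 2.0370.
Prior odds = 0.6077/2.0370 = 0.2983, so P(S) = 0.2983/(1+0.2983) ≈ 0.23.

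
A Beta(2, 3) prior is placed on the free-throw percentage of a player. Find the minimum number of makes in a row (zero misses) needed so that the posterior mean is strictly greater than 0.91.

After k makes and 0 misses the posterior is Beta(2+k, 3), with mean (2+k)/(2+3+k).
Set (2+k)/(5+k) > 0.91 and solve: k > (0.91·5 − 2)/(1 − 0.91) = 28.333.
The smallest integer exceeding 28.333 is 29, and checking k=29: (31)/(34) = 0.9118 > 0.91.

k = 29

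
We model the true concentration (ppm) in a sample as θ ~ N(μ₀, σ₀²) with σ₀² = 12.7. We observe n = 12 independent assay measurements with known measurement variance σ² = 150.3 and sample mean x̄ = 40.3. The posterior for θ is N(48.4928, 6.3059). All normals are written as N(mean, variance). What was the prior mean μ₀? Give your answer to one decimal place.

With known observation variance, the Normal–Normal posterior has precision τ_n = τ₀ + n/σ² and mean μ_n = (τ₀μ₀ + (n/σ²)x̄)/τ_n.
Here τ₀ = 1/12.7 = 0.078740 and τ_data = 12/150.3 = 0.079840, so τ_n = 0.158580.
Rearranging for μ₀: μ₀ = (μ_n·τ_n − τ_data·x̄)/τ₀ = (48.4928·0.158580 − 0.079840·40.3) / 0.078740 = 4.472436/0.078740 ≈ 56.8.

μ₀ = 56.8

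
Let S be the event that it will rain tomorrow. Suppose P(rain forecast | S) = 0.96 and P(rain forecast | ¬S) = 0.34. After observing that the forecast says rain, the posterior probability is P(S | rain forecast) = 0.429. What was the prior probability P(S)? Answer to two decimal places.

Bayes' rule in odds form gives O(S|E) = O(S)·[P(E|S)/P(E|¬S)], hence O(S) = O(S|E)/LR.
Posterior odds = 0.429/(1−0.429) = 0.7513. LR = 0.96/0.34 = 2.8235.
Prior odds = 0.7513/2.8235 = 0.2661, so P(S) = 0.2661/(1+0.2661) ≈ 0.21.

P(S) = 0.21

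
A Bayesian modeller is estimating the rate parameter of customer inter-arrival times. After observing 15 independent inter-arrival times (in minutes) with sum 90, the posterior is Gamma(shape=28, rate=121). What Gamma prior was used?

Gamma(shape=13, rate=31)

Gamma–exponential conjugacy: posterior shape = α + n, posterior rate = β + Σtᵢ.
So α = 28 − 15 = 13 and β = 121 − 90 = 31.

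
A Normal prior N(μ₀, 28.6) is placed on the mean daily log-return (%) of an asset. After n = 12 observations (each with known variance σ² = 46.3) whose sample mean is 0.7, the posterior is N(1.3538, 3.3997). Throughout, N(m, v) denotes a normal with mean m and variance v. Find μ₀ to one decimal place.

With known observation variance, the Normal–Normal posterior has precision τ_n = τ₀ + n/σ² and mean μ_n = (τ₀μ₀ + (n/σ²)x̄)/τ_n.
Here τ₀ = 1/28.6 = 0.034965 and τ_data = 12/46.3 = 0.259179, so τ_n = 0.294144.
Rearranging for μ₀: μ₀ = (μ_n·τ_n − τ_data·x̄)/τ₀ = (1.3538·0.294144 − 0.259179·0.7) / 0.034965 = 0.216787/0.034965 ≈ 6.2.

μ₀ = 6.2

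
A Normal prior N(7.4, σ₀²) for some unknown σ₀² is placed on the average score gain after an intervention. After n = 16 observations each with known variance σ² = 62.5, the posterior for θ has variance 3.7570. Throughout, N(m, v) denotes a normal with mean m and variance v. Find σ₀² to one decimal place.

Posterior precision equals prior precision plus data precision: 1/σ_n² = 1/σ₀² + n/σ².
So 1/σ₀² = 1/3.7570 − 16/62.5 = 0.266170 − 0.256000 = 0.010170.
Hence σ₀² = 1/0.010170 ≈ 98.3.

σ₀² = 98.3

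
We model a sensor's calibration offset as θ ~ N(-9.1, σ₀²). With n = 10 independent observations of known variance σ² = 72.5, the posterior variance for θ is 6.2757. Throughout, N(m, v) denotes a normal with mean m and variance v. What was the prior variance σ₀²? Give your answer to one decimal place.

Posterior precision equals prior precision plus data precision: 1/σ_n² = 1/σ₀² + n/σ².
So 1/σ₀² = 1/6.2757 − 10/72.5 = 0.159345 − 0.137931 = 0.021414.
Hence σ₀² = 1/0.021414 ≈ 46.7.

σ₀² = 46.7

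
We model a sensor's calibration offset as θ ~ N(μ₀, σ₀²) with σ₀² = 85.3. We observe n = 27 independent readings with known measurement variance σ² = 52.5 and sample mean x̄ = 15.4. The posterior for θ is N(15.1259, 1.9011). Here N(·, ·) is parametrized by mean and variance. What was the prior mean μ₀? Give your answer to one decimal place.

With known observation variance, the Normal–Normal posterior has precision τ_n = τ₀ + n/σ² and mean μ_n = (τ₀μ₀ + (n/σ²)x̄)/τ_n.
Here τ₀ = 1/85.3 = 0.011723 and τ_data = 27/52.5 = 0.514286, so τ_n = 0.526009.
Rearranging for μ₀: μ₀ = (μ_n·τ_n − τ_data·x̄)/τ₀ = (15.1259·0.526009 − 0.514286·15.4) / 0.011723 = 0.036355/0.011723 ≈ 3.1.

μ₀ = 3.1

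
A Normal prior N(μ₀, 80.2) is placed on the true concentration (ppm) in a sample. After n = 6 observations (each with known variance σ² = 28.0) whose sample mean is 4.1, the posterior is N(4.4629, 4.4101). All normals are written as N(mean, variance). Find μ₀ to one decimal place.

μ₀ = 10.7

The posterior mean is a precision-weighted average: μ_n = (τ₀μ₀ + τ_data·x̄)/(τ₀+τ_data), with τ₀=1/σ₀² and τ_data=n/σ².
Here τ₀ = 1/80.2 = 0.012469 and τ_data = 6/28.0 = 0.214286, so τ_n = 0.226755.
Rearranging for μ₀: μ₀ = (μ_n·τ_n − τ_data·x̄)/τ₀ = (4.4629·0.226755 − 0.214286·4.1) / 0.012469 = 0.133412/0.012469 ≈ 10.7.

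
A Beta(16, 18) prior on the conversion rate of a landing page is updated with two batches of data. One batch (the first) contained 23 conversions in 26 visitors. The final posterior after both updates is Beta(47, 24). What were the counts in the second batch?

Sequential conjugate updates are equivalent to a single update on the pooled data, so total successes = posterior α − prior α and total failures = posterior β − prior β.
Total across both batches: 47−16=31 conversions, 24−18=6 bounces.
Subtract the first batch: 31−23=8 conversions and 6−3=3 bounces.

8 conversions and 3 bounces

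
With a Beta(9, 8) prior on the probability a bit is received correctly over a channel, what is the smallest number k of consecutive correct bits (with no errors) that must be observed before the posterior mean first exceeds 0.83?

After k correct bits and 0 errors the posterior is Beta(9+k, 8), with mean (9+k)/(9+8+k).
Set (9+k)/(17+k) > 0.83 and solve: k > (0.83·17 − 9)/(1 − 0.83) = 30.059.
The smallest integer exceeding 30.059 is 31, and checking k=31: (40)/(48) = 0.8333 > 0.83.

k = 31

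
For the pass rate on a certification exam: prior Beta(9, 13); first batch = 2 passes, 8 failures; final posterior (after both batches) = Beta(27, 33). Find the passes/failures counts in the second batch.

Because Beta–binomial updating is additive in the counts, the combined data contributed (α_post−α_prior, β_post−β_prior) successes and failures.
Total across both batches: 27−9=18 passes, 33−13=20 failures.
Subtract the first batch: 18−2=16 passes and 20−8=12 failures.

16 passes and 12 failures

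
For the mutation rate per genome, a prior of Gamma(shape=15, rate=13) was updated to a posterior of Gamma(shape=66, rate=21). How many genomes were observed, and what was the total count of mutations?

Gamma–Poisson conjugacy: posterior shape = α + Σxᵢ, posterior rate = β + n.
Matching: Σxᵢ = 66 − 15 = 51 and n = 21 − 13 = 8.

n = 8 genomes with total 51 mutations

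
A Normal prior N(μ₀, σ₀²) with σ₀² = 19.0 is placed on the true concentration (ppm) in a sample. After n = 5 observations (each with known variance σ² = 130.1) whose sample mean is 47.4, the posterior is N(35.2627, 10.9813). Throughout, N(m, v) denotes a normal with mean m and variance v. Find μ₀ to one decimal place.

With known observation variance, the Normal–Normal posterior has precision τ_n = τ₀ + n/σ² and mean μ_n = (τ₀μ₀ + (n/σ²)x̄)/τ_n.
Here τ₀ = 1/19.0 = 0.052632 and τ_data = 5/130.1 = 0.038432, so τ_n = 0.091064.
Rearranging for μ₀: μ₀ = (μ_n·τ_n − τ_data·x̄)/τ₀ = (35.2627·0.091064 − 0.038432·47.4) / 0.052632 = 1.389486/0.052632 ≈ 26.4.

μ₀ = 26.4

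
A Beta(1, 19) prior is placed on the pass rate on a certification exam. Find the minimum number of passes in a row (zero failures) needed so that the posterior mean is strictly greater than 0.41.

After k passes and 0 failures the posterior is Beta(1+k, 19), with mean (1+k)/(1+19+k).
Set (1+k)/(20+k) > 0.41 and solve: k > (0.41·20 − 1)/(1 − 0.41) = 12.203.
The smallest integer exceeding 12.203 is 13.

k = 13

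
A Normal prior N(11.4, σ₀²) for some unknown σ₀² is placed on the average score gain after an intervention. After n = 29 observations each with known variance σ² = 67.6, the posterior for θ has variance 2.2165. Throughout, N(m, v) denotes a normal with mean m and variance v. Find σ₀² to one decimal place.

For the Normal–Normal model with known σ², precisions add: τ_n = τ₀ + n/σ².
So 1/σ₀² = 1/2.2165 − 29/67.6 = 0.451162 − 0.428994 = 0.022168.
Hence σ₀² = 1/0.022168 ≈ 45.1.

σ₀² = 45.1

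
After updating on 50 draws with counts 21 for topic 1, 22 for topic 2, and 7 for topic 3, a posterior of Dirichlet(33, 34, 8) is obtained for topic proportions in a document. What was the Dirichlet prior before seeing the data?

Dirichlet(12, 12, 1)

For a Dirichlet(α) prior with multinomial counts c, the posterior is Dirichlet(α + c) componentwise.
Subtract each count from the matching posterior parameter: 33−21=12, 34−22=12, 8−7=1.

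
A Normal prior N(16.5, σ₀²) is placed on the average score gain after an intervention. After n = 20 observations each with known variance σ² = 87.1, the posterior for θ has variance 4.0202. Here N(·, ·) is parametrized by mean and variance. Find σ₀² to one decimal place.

σ₀² = 52.3

Posterior precision equals prior precision plus data precision: 1/σ_n² = 1/σ₀² + n/σ².
So 1/σ₀² = 1/4.0202 − 20/87.1 = 0.248744 − 0.229621 = 0.019123.
Hence σ₀² = 1/0.019123 ≈ 52.3.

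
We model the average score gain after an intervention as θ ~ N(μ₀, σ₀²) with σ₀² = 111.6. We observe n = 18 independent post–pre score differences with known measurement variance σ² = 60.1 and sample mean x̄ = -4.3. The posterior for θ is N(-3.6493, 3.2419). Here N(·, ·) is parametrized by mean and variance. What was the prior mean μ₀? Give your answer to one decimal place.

With known observation variance, the Normal–Normal posterior has precision τ_n = τ₀ + n/σ² and mean μ_n = (τ₀μ₀ + (n/σ²)x̄)/τ_n.
Here τ₀ = 1/111.6 = 0.008961 and τ_data = 18/60.1 = 0.299501, so τ_n = 0.308462.
Rearranging for μ₀: μ₀ = (μ_n·τ_n − τ_data·x̄)/τ₀ = (-3.6493·0.308462 − 0.299501·-4.3) / 0.008961 = 0.162184/0.008961 ≈ 18.1.

μ₀ = 18.1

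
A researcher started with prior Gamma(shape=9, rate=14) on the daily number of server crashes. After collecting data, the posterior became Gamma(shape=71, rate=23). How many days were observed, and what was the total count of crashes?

n = 9 days with total 62 crashes

Gamma–Poisson conjugacy: posterior shape = α + Σxᵢ, posterior rate = β + n.
Matching: Σxᵢ = 71 − 9 = 62 and n = 23 − 14 = 9.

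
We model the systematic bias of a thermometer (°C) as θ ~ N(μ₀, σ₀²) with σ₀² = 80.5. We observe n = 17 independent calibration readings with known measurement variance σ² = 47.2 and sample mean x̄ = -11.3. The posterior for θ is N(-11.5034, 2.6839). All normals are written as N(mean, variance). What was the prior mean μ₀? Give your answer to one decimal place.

The posterior mean is a precision-weighted average: μ_n = (τ₀μ₀ + τ_data·x̄)/(τ₀+τ_data), with τ₀=1/σ₀² and τ_data=n/σ².
Here τ₀ = 1/80.5 = 0.012422 and τ_data = 17/47.2 = 0.360169, so τ_n = 0.372591.
Rearranging for μ₀: μ₀ = (μ_n·τ_n − τ_data·x̄)/τ₀ = (-11.5034·0.372591 − 0.360169·-11.3) / 0.012422 = -0.216154/0.012422 ≈ -17.4.

μ₀ = -17.4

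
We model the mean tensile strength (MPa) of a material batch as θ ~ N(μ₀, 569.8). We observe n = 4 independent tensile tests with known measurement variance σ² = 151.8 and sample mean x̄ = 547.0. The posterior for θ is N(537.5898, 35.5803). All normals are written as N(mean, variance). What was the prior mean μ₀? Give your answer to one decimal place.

The posterior mean is a precision-weighted average: μ_n = (τ₀μ₀ + τ_data·x̄)/(τ₀+τ_data), with τ₀=1/σ₀² and τ_data=n/σ².
Here τ₀ = 1/569.8 = 0.001755 and τ_data = 4/151.8 = 0.026350, so τ_n = 0.028105.
Rearranging for μ₀: μ₀ = (μ_n·τ_n − τ_data·x̄)/τ₀ = (537.5898·0.028105 − 0.026350·547.0) / 0.001755 = 0.695511/0.001755 ≈ 396.3.

μ₀ = 396.3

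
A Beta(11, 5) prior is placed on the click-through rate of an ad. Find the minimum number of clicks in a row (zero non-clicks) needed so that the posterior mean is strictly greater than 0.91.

After k clicks and 0 non-clicks the posterior is Beta(11+k, 5), with mean (11+k)/(11+5+k).
Set (11+k)/(16+k) > 0.91 and solve: k > (0.91·16 − 11)/(1 − 0.91) = 39.556.
The smallest integer exceeding 39.556 is 40.

k = 40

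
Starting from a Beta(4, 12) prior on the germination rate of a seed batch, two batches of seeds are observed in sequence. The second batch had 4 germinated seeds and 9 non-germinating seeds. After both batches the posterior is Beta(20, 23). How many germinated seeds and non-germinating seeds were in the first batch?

Sequential conjugate updates are equivalent to a single update on the pooled data, so total successes = posterior α − prior α and total failures = posterior β − prior β.
Total across both batches: 20−4=16 germinated seeds, 23−12=11 non-germinating seeds.
Subtract the second batch: 16−4=12 germinated seeds and 11−9=2 non-germinating seeds.

12 germinated seeds and 2 non-germinating seeds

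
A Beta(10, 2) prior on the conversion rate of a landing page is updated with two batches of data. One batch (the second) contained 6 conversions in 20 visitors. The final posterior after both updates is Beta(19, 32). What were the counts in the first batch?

3 conversions and 16 bounces

Because Beta–binomial updating is additive in the counts, the combined data contributed (α_post−α_prior, β_post−β_prior) successes and failures.
Total across both batches: 19−10=9 conversions, 32−2=30 bounces.
Subtract the second batch: 9−6=3 conversions and 30−14=16 bounces.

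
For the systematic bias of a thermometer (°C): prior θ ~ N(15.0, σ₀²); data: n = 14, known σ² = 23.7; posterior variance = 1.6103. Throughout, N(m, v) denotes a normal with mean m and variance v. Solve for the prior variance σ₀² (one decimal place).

For the Normal–Normal model with known σ², precisions add: τ_n = τ₀ + n/σ².
So 1/σ₀² = 1/1.6103 − 14/23.7 = 0.621002 − 0.590717 = 0.030285.
Hence σ₀² = 1/0.030285 ≈ 33.0.

σ₀² = 33.0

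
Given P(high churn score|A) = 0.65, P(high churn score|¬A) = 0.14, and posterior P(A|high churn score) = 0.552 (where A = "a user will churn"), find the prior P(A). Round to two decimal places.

P(A) = 0.21

In odds form, posterior odds = prior odds × likelihood ratio, so prior odds = posterior odds ÷ LR.
Posterior odds = 0.552/(1−0.552) = 1.2321. LR = 0.65/0.14 = 4.6429.
Prior odds = 1.2321/4.6429 = 0.2654, so P(A) = 0.2654/(1+0.2654) ≈ 0.21.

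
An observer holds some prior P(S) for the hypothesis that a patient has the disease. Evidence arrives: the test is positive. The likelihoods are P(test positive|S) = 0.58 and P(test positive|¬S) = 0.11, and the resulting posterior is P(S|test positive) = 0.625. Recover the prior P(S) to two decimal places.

P(S) = 0.24

Bayes' rule in odds form gives O(S|E) = O(S)·[P(E|S)/P(E|¬S)], hence O(S) = O(S|E)/LR.
Posterior odds = 0.625/(1−0.625) = 1.6667. LR = 0.58/0.11 = 5.2727.
Prior odds = 1.6667/5.2727 = 0.3161, so P(S) = 0.3161/(1+0.3161) ≈ 0.24.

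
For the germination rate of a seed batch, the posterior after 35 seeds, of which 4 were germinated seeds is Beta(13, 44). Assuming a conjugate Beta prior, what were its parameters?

Beta(9, 13)

Under Beta–binomial conjugacy the posterior parameters are (a+s, b+f).
So a = 13 − 4 = 9 and b = 44 − 31 = 13.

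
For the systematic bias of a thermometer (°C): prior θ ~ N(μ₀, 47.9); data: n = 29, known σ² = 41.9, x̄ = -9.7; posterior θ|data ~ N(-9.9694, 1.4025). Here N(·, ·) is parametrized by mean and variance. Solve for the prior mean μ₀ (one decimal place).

μ₀ = -18.9

The posterior mean is a precision-weighted average: μ_n = (τ₀μ₀ + τ_data·x̄)/(τ₀+τ_data), with τ₀=1/σ₀² and τ_data=n/σ².
Here τ₀ = 1/47.9 = 0.020877 and τ_data = 29/41.9 = 0.692124, so τ_n = 0.713001.
Rearranging for μ₀: μ₀ = (μ_n·τ_n − τ_data·x̄)/τ₀ = (-9.9694·0.713001 − 0.692124·-9.7) / 0.020877 = -0.394589/0.020877 ≈ -18.9.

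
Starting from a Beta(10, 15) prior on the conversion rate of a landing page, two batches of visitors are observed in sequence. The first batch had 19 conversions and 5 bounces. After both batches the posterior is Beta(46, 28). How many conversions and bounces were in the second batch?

Sequential conjugate updates are equivalent to a single update on the pooled data, so total successes = posterior α − prior α and total failures = posterior β − prior β.
Total across both batches: 46−10=36 conversions, 28−15=13 bounces.
Subtract the first batch: 36−19=17 conversions and 13−5=8 bounces.

17 conversions and 8 bounces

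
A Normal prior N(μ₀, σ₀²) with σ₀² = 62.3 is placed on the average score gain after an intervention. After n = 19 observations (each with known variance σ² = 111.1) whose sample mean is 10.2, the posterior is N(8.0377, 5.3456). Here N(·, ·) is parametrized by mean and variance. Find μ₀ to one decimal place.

μ₀ = -15.0

With known observation variance, the Normal–Normal posterior has precision τ_n = τ₀ + n/σ² and mean μ_n = (τ₀μ₀ + (n/σ²)x̄)/τ_n.
Here τ₀ = 1/62.3 = 0.016051 and τ_data = 19/111.1 = 0.171017, so τ_n = 0.187068.
Rearranging for μ₀: μ₀ = (μ_n·τ_n − τ_data·x̄)/τ₀ = (8.0377·0.187068 − 0.171017·10.2) / 0.016051 = -0.240777/0.016051 ≈ -15.0.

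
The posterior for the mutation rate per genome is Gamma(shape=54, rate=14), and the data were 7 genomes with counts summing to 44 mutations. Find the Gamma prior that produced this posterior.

Gamma(shape=10, rate=7)

A Gamma(α, β) prior (rate parametrization) on a Poisson rate with n observations summing to S gives posterior Gamma(α+S, β+n).
So α = 54 − 44 = 10 and β = 14 − 7 = 7.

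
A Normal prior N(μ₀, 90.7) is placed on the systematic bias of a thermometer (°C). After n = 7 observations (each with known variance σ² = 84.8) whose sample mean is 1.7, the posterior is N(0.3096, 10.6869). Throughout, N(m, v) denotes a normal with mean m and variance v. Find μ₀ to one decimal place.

With known observation variance, the Normal–Normal posterior has precision τ_n = τ₀ + n/σ² and mean μ_n = (τ₀μ₀ + (n/σ²)x̄)/τ_n.
Here τ₀ = 1/90.7 = 0.011025 and τ_data = 7/84.8 = 0.082547, so τ_n = 0.093572.
Rearranging for μ₀: μ₀ = (μ_n·τ_n − τ_data·x̄)/τ₀ = (0.3096·0.093572 − 0.082547·1.7) / 0.011025 = -0.111360/0.011025 ≈ -10.1.

μ₀ = -10.1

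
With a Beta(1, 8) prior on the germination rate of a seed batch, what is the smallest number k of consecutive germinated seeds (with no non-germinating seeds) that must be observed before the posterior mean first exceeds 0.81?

k = 34

After k germinated seeds and 0 non-germinating seeds the posterior is Beta(1+k, 8), with mean (1+k)/(1+8+k).
Set (1+k)/(9+k) > 0.81 and solve: k > (0.81·9 − 1)/(1 − 0.81) = 33.105.
The smallest integer exceeding 33.105 is 34.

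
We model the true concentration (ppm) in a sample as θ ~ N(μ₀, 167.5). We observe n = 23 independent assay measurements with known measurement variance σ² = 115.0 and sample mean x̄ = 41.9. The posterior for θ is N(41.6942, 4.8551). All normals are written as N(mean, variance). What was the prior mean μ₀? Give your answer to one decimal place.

μ₀ = 34.8

With known observation variance, the Normal–Normal posterior has precision τ_n = τ₀ + n/σ² and mean μ_n = (τ₀μ₀ + (n/σ²)x̄)/τ_n.
Here τ₀ = 1/167.5 = 0.005970 and τ_data = 23/115.0 = 0.200000, so τ_n = 0.205970.
Rearranging for μ₀: μ₀ = (μ_n·τ_n − τ_data·x̄)/τ₀ = (41.6942·0.205970 − 0.200000·41.9) / 0.005970 = 0.207754/0.005970 ≈ 34.8.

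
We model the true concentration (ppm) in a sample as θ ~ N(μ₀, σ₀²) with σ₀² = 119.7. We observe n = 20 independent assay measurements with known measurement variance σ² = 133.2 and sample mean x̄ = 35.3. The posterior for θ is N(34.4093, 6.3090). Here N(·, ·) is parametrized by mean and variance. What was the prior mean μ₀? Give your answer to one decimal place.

μ₀ = 18.4

The posterior mean is a precision-weighted average: μ_n = (τ₀μ₀ + τ_data·x̄)/(τ₀+τ_data), with τ₀=1/σ₀² and τ_data=n/σ².
Here τ₀ = 1/119.7 = 0.008354 and τ_data = 20/133.2 = 0.150150, so τ_n = 0.158504.
Rearranging for μ₀: μ₀ = (μ_n·τ_n − τ_data·x̄)/τ₀ = (34.4093·0.158504 − 0.150150·35.3) / 0.008354 = 0.153717/0.008354 ≈ 18.4.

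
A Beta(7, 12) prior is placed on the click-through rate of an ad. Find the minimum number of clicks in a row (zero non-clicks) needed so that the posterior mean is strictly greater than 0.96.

After k clicks and 0 non-clicks the posterior is Beta(7+k, 12), with mean (7+k)/(7+12+k).
Set (7+k)/(19+k) > 0.96 and solve: k > (0.96·19 − 7)/(1 − 0.96) = 281.000.
The smallest integer exceeding 281.000 is 282, and checking k=282: (289)/(301) = 0.9601 > 0.96.

k = 282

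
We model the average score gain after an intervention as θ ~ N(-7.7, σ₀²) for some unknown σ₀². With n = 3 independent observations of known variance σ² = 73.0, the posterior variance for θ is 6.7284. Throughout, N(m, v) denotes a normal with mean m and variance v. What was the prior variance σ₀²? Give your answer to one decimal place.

σ₀² = 9.3

Posterior precision equals prior precision plus data precision: 1/σ_n² = 1/σ₀² + n/σ².
So 1/σ₀² = 1/6.7284 − 3/73.0 = 0.148624 − 0.041096 = 0.107528.
Hence σ₀² = 1/0.107528 ≈ 9.3.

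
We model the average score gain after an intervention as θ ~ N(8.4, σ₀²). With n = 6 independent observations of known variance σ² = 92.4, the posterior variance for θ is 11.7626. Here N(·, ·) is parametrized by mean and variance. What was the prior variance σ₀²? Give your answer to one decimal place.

Posterior precision equals prior precision plus data precision: 1/σ_n² = 1/σ₀² + n/σ².
So 1/σ₀² = 1/11.7626 − 6/92.4 = 0.085015 − 0.064935 = 0.020080.
Hence σ₀² = 1/0.020080 ≈ 49.8.

σ₀² = 49.8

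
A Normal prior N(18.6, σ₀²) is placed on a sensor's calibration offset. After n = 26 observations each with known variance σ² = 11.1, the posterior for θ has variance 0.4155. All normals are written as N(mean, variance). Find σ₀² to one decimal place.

For the Normal–Normal model with known σ², precisions add: τ_n = τ₀ + n/σ².
So 1/σ₀² = 1/0.4155 − 26/11.1 = 2.406739 − 2.342342 = 0.064397.
Hence σ₀² = 1/0.064397 ≈ 15.5.

σ₀² = 15.5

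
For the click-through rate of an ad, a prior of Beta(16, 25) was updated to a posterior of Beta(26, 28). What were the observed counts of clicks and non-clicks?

Under Beta–binomial conjugacy the posterior parameters are (a+s, b+f).
Match parameters: s=26−16=10, f=28−25=3.

10 clicks and 3 non-clicks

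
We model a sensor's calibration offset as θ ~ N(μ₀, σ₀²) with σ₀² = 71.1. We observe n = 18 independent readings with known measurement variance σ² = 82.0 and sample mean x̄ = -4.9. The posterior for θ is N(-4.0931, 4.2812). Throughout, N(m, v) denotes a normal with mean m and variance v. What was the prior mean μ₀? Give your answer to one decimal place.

With known observation variance, the Normal–Normal posterior has precision τ_n = τ₀ + n/σ² and mean μ_n = (τ₀μ₀ + (n/σ²)x̄)/τ_n.
Here τ₀ = 1/71.1 = 0.014065 and τ_data = 18/82.0 = 0.219512, so τ_n = 0.233577.
Rearranging for μ₀: μ₀ = (μ_n·τ_n − τ_data·x̄)/τ₀ = (-4.0931·0.233577 − 0.219512·-4.9) / 0.014065 = 0.119555/0.014065 ≈ 8.5.

μ₀ = 8.5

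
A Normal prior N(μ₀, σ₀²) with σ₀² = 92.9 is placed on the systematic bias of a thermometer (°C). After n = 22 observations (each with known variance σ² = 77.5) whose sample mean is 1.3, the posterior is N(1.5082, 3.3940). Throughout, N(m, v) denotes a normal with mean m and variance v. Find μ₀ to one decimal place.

μ₀ = 7.0

The posterior mean is a precision-weighted average: μ_n = (τ₀μ₀ + τ_data·x̄)/(τ₀+τ_data), with τ₀=1/σ₀² and τ_data=n/σ².
Here τ₀ = 1/92.9 = 0.010764 and τ_data = 22/77.5 = 0.283871, so τ_n = 0.294635.
Rearranging for μ₀: μ₀ = (μ_n·τ_n − τ_data·x̄)/τ₀ = (1.5082·0.294635 − 0.283871·1.3) / 0.010764 = 0.075336/0.010764 ≈ 7.0.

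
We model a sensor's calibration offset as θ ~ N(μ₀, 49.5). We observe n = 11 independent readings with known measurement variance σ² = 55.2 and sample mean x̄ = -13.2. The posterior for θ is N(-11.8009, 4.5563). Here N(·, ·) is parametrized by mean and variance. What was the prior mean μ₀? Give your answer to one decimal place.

The posterior mean is a precision-weighted average: μ_n = (τ₀μ₀ + τ_data·x̄)/(τ₀+τ_data), with τ₀=1/σ₀² and τ_data=n/σ².
Here τ₀ = 1/49.5 = 0.020202 and τ_data = 11/55.2 = 0.199275, so τ_n = 0.219477.
Rearranging for μ₀: μ₀ = (μ_n·τ_n − τ_data·x̄)/τ₀ = (-11.8009·0.219477 − 0.199275·-13.2) / 0.020202 = 0.040404/0.020202 ≈ 2.0.

μ₀ = 2.0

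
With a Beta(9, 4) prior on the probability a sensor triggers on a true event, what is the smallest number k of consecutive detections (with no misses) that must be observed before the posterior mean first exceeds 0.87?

After k detections and 0 misses the posterior is Beta(9+k, 4), with mean (9+k)/(9+4+k).
Set (9+k)/(13+k) > 0.87 and solve: k > (0.87·13 − 9)/(1 − 0.87) = 17.769.
The smallest integer exceeding 17.769 is 18, and checking k=18: (27)/(31) = 0.8710 > 0.87.

k = 18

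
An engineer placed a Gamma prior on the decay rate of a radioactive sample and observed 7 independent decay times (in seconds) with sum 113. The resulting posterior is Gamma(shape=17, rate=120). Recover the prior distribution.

Gamma(shape=10, rate=7)

For an exponential likelihood with a Gamma(α, β) prior on the rate, n observations with total T give posterior Gamma(α+n, β+T).
So α = 17 − 7 = 10 and β = 120 − 113 = 7.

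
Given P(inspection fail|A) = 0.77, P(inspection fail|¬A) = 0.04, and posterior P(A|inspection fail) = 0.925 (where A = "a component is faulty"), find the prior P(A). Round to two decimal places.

P(A) = 0.39

Bayes' rule in odds form gives O(A|E) = O(A)·[P(E|A)/P(E|¬A)], hence O(A) = O(A|E)/LR.
Posterior odds = 0.925/(1−0.925) = 12.3333. LR = 0.77/0.04 = 19.2500.
Prior odds = 12.3333/19.2500 = 0.6407, so P(A) = 0.6407/(1+0.6407) ≈ 0.39.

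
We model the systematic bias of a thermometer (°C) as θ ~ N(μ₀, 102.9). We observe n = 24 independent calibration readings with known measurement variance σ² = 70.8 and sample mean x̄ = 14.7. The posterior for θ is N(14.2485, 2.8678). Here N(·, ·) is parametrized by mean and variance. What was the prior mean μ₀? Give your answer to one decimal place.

μ₀ = -1.5

With known observation variance, the Normal–Normal posterior has precision τ_n = τ₀ + n/σ² and mean μ_n = (τ₀μ₀ + (n/σ²)x̄)/τ_n.
Here τ₀ = 1/102.9 = 0.009718 and τ_data = 24/70.8 = 0.338983, so τ_n = 0.348701.
Rearranging for μ₀: μ₀ = (μ_n·τ_n − τ_data·x̄)/τ₀ = (14.2485·0.348701 − 0.338983·14.7) / 0.009718 = -0.014584/0.009718 ≈ -1.5.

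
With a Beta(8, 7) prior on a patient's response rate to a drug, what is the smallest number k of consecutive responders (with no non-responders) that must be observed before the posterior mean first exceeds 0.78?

k = 17

After k responders and 0 non-responders the posterior is Beta(8+k, 7), with mean (8+k)/(8+7+k).
Set (8+k)/(15+k) > 0.78 and solve: k > (0.78·15 − 8)/(1 − 0.78) = 16.818.
The smallest integer exceeding 16.818 is 17.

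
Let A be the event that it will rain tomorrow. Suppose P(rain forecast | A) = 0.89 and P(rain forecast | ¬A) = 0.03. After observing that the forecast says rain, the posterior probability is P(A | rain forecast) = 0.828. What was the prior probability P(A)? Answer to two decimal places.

In odds form, posterior odds = prior odds × likelihood ratio, so prior odds = posterior odds ÷ LR.
Posterior odds = 0.828/(1−0.828) = 4.8140. LR = 0.89/0.03 = 29.6667.
Prior odds = 4.8140/29.6667 = 0.1623, so P(A) = 0.1623/(1+0.1623) ≈ 0.14.

P(A) = 0.14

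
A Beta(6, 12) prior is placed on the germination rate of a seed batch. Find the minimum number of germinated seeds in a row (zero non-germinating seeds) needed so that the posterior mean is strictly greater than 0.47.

k = 5

After k germinated seeds and 0 non-germinating seeds the posterior is Beta(6+k, 12), with mean (6+k)/(6+12+k).
Set (6+k)/(18+k) > 0.47 and solve: k > (0.47·18 − 6)/(1 − 0.47) = 4.642.
The smallest integer exceeding 4.642 is 5, and checking k=5: (11)/(23) = 0.4783 > 0.47.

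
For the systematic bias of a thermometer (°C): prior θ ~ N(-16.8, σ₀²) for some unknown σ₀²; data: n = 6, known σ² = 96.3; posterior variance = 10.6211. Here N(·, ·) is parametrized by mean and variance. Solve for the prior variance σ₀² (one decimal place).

σ₀² = 31.4

For the Normal–Normal model with known σ², precisions add: τ_n = τ₀ + n/σ².
So 1/σ₀² = 1/10.6211 − 6/96.3 = 0.094152 − 0.062305 = 0.031847.
Hence σ₀² = 1/0.031847 ≈ 31.4.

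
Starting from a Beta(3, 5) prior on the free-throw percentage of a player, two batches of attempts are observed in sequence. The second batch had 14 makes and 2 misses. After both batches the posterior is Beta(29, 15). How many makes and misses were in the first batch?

12 makes and 8 misses

Because Beta–binomial updating is additive in the counts, the combined data contributed (α_post−α_prior, β_post−β_prior) successes and failures.
Total across both batches: 29−3=26 makes, 15−5=10 misses.
Subtract the second batch: 26−14=12 makes and 10−2=8 misses.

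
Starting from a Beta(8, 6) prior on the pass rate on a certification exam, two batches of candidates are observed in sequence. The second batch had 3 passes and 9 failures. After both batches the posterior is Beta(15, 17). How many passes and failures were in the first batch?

4 passes and 2 failures

Sequential conjugate updates are equivalent to a single update on the pooled data, so total successes = posterior α − prior α and total failures = posterior β − prior β.
Total across both batches: 15−8=7 passes, 17−6=11 failures.
Subtract the second batch: 7−3=4 passes and 11−9=2 failures.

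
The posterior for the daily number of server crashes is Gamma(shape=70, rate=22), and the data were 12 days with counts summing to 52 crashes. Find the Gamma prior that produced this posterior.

Gamma(shape=18, rate=10)

A Gamma(α, β) prior (rate parametrization) on a Poisson rate with n observations summing to S gives posterior Gamma(α+S, β+n).
So α = 70 − 52 = 18 and β = 22 − 12 = 10.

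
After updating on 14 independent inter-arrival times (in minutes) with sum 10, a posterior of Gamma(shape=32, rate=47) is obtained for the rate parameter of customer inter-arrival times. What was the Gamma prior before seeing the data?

For an exponential likelihood with a Gamma(α, β) prior on the rate, n observations with total T give posterior Gamma(α+n, β+T).
So α = 32 − 14 = 18 and β = 47 − 10 = 37.

Gamma(shape=18, rate=37)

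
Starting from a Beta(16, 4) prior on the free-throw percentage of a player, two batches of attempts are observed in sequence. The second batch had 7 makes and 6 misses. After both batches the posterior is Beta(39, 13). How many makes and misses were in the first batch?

Sequential conjugate updates are equivalent to a single update on the pooled data, so total successes = posterior α − prior α and total failures = posterior β − prior β.
Total across both batches: 39−16=23 makes, 13−4=9 misses.
Subtract the second batch: 23−7=16 makes and 9−6=3 misses.

16 makes and 3 misses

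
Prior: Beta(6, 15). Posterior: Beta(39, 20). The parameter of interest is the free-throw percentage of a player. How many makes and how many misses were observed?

33 makes and 5 misses

Under Beta–binomial conjugacy the posterior parameters are (a+s, b+f).
So s = 39 − 6 = 33 and f = 20 − 15 = 5.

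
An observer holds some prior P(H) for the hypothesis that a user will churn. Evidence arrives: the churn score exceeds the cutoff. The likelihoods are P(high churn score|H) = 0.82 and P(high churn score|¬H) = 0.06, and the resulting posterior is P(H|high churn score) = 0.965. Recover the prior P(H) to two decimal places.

P(H) = 0.67

Bayes' rule in odds form gives O(H|E) = O(H)·[P(E|H)/P(E|¬H)], hence O(H) = O(H|E)/LR.
Posterior odds = 0.965/(1−0.965) = 27.5714. LR = 0.82/0.06 = 13.6667.
Prior odds = 27.5714/13.6667 = 2.0174, so P(H) = 2.0174/(1+2.0174) ≈ 0.67.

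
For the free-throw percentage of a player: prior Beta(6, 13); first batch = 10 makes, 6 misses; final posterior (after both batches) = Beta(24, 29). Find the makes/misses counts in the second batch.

8 makes and 10 misses

Because Beta–binomial updating is additive in the counts, the combined data contributed (α_post−α_prior, β_post−β_prior) successes and failures.
Total across both batches: 24−6=18 makes, 29−13=16 misses.
Subtract the first batch: 18−10=8 makes and 16−6=10 misses.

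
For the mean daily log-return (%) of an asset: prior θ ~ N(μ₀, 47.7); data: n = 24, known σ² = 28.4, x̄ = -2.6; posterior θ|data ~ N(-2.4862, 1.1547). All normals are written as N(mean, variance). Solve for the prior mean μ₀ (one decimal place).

The posterior mean is a precision-weighted average: μ_n = (τ₀μ₀ + τ_data·x̄)/(τ₀+τ_data), with τ₀=1/σ₀² and τ_data=n/σ².
Here τ₀ = 1/47.7 = 0.020964 and τ_data = 24/28.4 = 0.845070, so τ_n = 0.866034.
Rearranging for μ₀: μ₀ = (μ_n·τ_n − τ_data·x̄)/τ₀ = (-2.4862·0.866034 − 0.845070·-2.6) / 0.020964 = 0.044048/0.020964 ≈ 2.1.

μ₀ = 2.1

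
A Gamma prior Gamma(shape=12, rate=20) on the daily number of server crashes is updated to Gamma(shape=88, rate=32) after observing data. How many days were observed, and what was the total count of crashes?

n = 12 days with total 76 crashes

Gamma–Poisson conjugacy: posterior shape = α + Σxᵢ, posterior rate = β + n.
Matching: Σxᵢ = 88 − 12 = 76 and n = 32 − 20 = 12.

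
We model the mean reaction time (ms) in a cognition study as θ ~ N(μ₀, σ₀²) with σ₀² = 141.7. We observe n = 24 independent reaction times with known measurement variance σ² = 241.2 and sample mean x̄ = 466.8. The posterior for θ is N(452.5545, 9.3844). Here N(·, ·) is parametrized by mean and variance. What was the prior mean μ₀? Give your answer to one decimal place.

μ₀ = 251.7

The posterior mean is a precision-weighted average: μ_n = (τ₀μ₀ + τ_data·x̄)/(τ₀+τ_data), with τ₀=1/σ₀² and τ_data=n/σ².
Here τ₀ = 1/141.7 = 0.007057 and τ_data = 24/241.2 = 0.099502, so τ_n = 0.106559.
Rearranging for μ₀: μ₀ = (μ_n·τ_n − τ_data·x̄)/τ₀ = (452.5545·0.106559 − 0.099502·466.8) / 0.007057 = 1.776221/0.007057 ≈ 251.7.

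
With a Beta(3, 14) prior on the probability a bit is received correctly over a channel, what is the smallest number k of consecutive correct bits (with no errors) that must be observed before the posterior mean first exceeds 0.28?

k = 3

After k correct bits and 0 errors the posterior is Beta(3+k, 14), with mean (3+k)/(3+14+k).
Set (3+k)/(17+k) > 0.28 and solve: k > (0.28·17 − 3)/(1 − 0.28) = 2.444.
The smallest integer exceeding 2.444 is 3, and checking k=3: (6)/(20) = 0.3000 > 0.28.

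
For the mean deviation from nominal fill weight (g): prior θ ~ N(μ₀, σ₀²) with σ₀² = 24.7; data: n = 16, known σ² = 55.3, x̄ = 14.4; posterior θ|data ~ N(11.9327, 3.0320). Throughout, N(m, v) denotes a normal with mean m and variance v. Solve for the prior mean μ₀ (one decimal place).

μ₀ = -5.7

With known observation variance, the Normal–Normal posterior has precision τ_n = τ₀ + n/σ² and mean μ_n = (τ₀μ₀ + (n/σ²)x̄)/τ_n.
Here τ₀ = 1/24.7 = 0.040486 and τ_data = 16/55.3 = 0.289331, so τ_n = 0.329817.
Rearranging for μ₀: μ₀ = (μ_n·τ_n − τ_data·x̄)/τ₀ = (11.9327·0.329817 − 0.289331·14.4) / 0.040486 = -0.230759/0.040486 ≈ -5.7.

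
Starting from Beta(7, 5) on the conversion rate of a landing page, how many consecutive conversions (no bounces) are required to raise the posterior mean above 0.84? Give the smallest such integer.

k = 20

After k conversions and 0 bounces the posterior is Beta(7+k, 5), with mean (7+k)/(7+5+k).
Set (7+k)/(12+k) > 0.84 and solve: k > (0.84·12 − 7)/(1 − 0.84) = 19.250.
The smallest integer exceeding 19.250 is 20.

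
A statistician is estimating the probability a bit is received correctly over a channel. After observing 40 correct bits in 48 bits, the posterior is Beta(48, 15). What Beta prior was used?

Beta(8, 7)

Under Beta–binomial conjugacy the posterior parameters are (α+s, β+f).
So α = 48 − 40 = 8 and β = 15 − 8 = 7.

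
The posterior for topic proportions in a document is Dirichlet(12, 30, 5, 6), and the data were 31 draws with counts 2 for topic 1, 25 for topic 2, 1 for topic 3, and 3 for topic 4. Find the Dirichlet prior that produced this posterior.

Dirichlet(10, 5, 4, 3)

For a Dirichlet(α) prior with multinomial counts c, the posterior is Dirichlet(α + c) componentwise.
Subtract each count from the matching posterior parameter: 12−2=10, 30−25=5, 5−1=4, 6−3=3.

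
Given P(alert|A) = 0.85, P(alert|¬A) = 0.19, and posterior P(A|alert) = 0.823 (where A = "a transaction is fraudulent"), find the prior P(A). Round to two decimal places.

Bayes' rule in odds form gives O(A|E) = O(A)·[P(E|A)/P(E|¬A)], hence O(A) = O(A|E)/LR.
Posterior odds = 0.823/(1−0.823) = 4.6497. LR = 0.85/0.19 = 4.4737.
Prior odds = 4.6497/4.4737 = 1.0393, so P(A) = 1.0393/(1+1.0393) ≈ 0.51.

P(A) = 0.51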